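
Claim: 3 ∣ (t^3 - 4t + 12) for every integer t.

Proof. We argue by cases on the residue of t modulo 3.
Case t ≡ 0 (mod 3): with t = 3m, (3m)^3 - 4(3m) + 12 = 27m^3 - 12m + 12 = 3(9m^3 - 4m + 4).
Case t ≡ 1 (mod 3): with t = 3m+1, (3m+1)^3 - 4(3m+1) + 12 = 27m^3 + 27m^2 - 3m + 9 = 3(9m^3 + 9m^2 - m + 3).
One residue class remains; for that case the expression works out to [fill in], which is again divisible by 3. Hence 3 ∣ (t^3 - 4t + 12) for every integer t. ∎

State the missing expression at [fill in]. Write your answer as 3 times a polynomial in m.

Only t ≡ 2 (mod 3) is unaccounted for. Put t = 3m+2:
(3m+2)^3 - 4(3m+2) + 12 expands to 27m^3 + 54m^2 + 24m + 12,
and factoring out 3 leaves 3(9m^3 + 18m^2 + 8m + 4).

3(9m^3 + 18m^2 + 8m + 4)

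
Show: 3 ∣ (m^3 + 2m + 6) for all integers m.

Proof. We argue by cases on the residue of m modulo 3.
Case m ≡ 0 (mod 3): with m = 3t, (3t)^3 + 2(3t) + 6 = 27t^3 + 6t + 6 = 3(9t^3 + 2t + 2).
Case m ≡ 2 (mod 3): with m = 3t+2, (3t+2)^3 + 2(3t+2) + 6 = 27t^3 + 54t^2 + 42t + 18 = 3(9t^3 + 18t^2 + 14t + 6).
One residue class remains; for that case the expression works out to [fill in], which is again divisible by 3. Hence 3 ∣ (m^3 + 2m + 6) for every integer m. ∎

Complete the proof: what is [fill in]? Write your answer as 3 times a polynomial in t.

3(9t^3 + 9t^2 + 5t + 3)

The residues treated are {0, 2}, so the missing case is m ≡ 1 (mod 3); write m = 3t+1.
Then (3t+1)^3 + 2(3t+1) + 6 = 27t^3 + 27t^2 + 15t + 9 = 3(9t^3 + 9t^2 + 5t + 3).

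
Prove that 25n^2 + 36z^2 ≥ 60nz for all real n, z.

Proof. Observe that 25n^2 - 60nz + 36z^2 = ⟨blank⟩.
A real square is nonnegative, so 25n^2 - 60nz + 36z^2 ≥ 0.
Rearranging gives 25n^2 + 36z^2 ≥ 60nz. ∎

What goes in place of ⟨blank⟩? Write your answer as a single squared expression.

25n^2 - 60nz + 36z^2 is a perfect-square trinomial: the outer terms are (5n)^2 and (6z)^2, and the cross term is -2·5n·6z.
So 25n^2 - 60nz + 36z^2 = (5n - 6z)^2 ≥ 0.

(5n - 6z)^2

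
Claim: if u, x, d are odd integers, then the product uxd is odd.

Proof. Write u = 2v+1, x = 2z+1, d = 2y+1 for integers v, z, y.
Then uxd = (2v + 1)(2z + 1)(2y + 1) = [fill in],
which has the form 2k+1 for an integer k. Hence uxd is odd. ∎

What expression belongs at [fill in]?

2(4vyz + 2vy + 2vz + v + 2yz + y + z) + 1

Expanding: (2v + 1)(2z + 1)(2y + 1) = 8vyz + 4vy + 4vz + 2v + 4yz + 2y + 2z + 1.
Every term except the constant is even, so this is 2(4vyz + 2vy + 2vz + v + 2yz + y + z) + 1,
and 4vyz + 2vy + 2vz + v + 2yz + y + z ∈ ℤ gives the required form.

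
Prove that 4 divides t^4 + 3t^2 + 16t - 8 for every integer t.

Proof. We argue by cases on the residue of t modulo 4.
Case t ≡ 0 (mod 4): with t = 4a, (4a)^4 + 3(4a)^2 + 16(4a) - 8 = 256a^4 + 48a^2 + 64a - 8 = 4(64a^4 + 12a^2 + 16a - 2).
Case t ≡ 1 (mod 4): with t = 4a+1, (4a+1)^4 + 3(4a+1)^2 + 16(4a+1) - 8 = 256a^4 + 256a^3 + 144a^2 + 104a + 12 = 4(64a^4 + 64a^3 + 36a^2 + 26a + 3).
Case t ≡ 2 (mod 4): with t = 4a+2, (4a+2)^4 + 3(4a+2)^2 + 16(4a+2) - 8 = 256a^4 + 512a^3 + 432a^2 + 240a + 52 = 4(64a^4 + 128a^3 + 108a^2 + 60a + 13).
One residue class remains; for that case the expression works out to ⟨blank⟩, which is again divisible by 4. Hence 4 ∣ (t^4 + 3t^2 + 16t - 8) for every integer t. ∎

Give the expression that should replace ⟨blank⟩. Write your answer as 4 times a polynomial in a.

The residues treated are {0, 1, 2}, so the missing case is t ≡ 3 (mod 4); write t = 4a+3.
Then (4a+3)^4 + 3(4a+3)^2 + 16(4a+3) - 8 = 256a^4 + 768a^3 + 912a^2 + 568a + 148 = 4(64a^4 + 192a^3 + 228a^2 + 142a + 37).

4(64a^4 + 192a^3 + 228a^2 + 142a + 37)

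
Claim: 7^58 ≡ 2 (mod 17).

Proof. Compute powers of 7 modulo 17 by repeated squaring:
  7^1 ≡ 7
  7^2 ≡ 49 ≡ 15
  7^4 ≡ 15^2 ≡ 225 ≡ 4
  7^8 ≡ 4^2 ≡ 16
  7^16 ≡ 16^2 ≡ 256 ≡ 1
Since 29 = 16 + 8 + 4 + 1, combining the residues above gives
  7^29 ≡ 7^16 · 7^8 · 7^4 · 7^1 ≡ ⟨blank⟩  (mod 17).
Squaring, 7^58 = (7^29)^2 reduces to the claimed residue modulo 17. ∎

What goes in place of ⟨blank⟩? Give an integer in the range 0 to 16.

6

7^16 · 7^8 · 7^4 · 7^1 ≡ 1 · 16 · 4 · 7 = 448.
448 mod 17 = 6, so 7^29 ≡ 6 (mod 17).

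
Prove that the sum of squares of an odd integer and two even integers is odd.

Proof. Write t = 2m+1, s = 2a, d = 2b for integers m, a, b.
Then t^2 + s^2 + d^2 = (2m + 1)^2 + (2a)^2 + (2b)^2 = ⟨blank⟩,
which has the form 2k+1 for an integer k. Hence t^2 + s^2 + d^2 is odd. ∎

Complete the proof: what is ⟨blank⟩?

2(2a^2 + 2b^2 + 2m^2 + 2m) + 1

(2m + 1)^2 + (2a)^2 + (2b)^2 = 4a^2 + 4b^2 + 4m^2 + 4m + 1
= 2(2a^2 + 2b^2 + 2m^2 + 2m) + 1.
Since 2a^2 + 2b^2 + 2m^2 + 2m is an integer, the sum of squares is of the form 2k+1 for an integer k.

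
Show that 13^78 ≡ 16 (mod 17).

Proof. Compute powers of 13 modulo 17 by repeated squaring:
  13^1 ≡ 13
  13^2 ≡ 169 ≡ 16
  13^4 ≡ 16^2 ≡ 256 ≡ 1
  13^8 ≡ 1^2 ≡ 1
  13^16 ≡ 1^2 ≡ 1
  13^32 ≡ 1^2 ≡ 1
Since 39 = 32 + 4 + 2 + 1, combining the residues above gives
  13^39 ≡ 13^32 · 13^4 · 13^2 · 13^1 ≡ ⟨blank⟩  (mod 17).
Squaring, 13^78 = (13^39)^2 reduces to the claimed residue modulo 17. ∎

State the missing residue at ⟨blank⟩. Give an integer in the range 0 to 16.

13^32 · 13^4 · 13^2 · 13^1 ≡ 1 · 1 · 16 · 13 = 208.
208 mod 17 = 4, so 13^39 ≡ 4 (mod 17).

4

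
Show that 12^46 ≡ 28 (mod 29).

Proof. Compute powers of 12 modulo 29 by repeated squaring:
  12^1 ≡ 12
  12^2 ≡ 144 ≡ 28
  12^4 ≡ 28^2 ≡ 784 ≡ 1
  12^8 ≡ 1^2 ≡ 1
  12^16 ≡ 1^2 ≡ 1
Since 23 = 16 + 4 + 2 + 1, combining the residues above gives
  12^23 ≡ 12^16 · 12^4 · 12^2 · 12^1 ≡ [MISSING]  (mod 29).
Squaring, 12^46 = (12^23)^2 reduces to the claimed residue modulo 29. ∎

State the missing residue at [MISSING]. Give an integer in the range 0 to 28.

12^16 · 12^4 · 12^2 · 12^1 ≡ 1 · 1 · 28 · 12 = 336.
336 mod 29 = 17, so 12^23 ≡ 17 (mod 29).

17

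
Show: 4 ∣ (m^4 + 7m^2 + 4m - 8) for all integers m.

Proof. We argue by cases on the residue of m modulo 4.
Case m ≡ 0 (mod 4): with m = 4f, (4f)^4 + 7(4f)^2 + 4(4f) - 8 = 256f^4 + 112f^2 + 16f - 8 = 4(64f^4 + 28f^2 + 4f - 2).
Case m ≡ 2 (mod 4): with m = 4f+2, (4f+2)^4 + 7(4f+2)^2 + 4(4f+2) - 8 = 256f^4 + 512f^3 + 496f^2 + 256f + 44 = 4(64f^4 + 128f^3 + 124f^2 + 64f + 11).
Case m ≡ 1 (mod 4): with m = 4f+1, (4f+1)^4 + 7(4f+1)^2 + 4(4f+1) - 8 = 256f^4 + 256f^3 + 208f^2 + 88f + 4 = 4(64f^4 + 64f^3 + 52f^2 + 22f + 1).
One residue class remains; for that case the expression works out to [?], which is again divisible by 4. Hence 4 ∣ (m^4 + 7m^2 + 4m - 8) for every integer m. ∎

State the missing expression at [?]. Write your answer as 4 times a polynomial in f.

4(64f^4 + 192f^3 + 244f^2 + 154f + 37)

The residues treated are {0, 2, 1}, so the missing case is m ≡ 3 (mod 4); write m = 4f+3.
Then (4f+3)^4 + 7(4f+3)^2 + 4(4f+3) - 8 = 256f^4 + 768f^3 + 976f^2 + 616f + 148 = 4(64f^4 + 192f^3 + 244f^2 + 154f + 37).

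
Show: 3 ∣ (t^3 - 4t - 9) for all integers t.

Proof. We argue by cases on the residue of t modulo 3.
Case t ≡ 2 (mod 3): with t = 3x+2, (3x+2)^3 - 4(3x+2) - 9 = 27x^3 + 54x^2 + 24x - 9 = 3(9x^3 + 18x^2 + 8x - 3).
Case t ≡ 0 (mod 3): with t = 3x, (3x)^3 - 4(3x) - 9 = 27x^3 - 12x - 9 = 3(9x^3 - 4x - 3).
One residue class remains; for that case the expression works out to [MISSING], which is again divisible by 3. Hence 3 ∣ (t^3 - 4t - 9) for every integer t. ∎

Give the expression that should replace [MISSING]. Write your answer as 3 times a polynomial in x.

Only t ≡ 1 (mod 3) is unaccounted for. Put t = 3x+1:
(3x+1)^3 - 4(3x+1) - 9 expands to 27x^3 + 27x^2 - 3x - 12,
and factoring out 3 leaves 3(9x^3 + 9x^2 - x - 4).

3(9x^3 + 9x^2 - x - 4)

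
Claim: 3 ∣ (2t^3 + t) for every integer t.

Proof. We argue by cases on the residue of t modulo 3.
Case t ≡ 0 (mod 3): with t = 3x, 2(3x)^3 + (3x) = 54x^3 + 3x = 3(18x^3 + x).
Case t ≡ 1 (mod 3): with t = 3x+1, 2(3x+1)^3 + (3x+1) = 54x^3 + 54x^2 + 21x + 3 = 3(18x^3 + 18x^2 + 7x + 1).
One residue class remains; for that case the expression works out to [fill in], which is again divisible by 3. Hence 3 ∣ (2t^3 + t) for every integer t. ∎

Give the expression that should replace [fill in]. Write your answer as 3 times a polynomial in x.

The residues treated are {0, 1}, so the missing case is t ≡ 2 (mod 3); write t = 3x+2.
Then 2(3x+2)^3 + (3x+2) = 54x^3 + 108x^2 + 75x + 18 = 3(18x^3 + 36x^2 + 25x + 6).

3(18x^3 + 36x^2 + 25x + 6)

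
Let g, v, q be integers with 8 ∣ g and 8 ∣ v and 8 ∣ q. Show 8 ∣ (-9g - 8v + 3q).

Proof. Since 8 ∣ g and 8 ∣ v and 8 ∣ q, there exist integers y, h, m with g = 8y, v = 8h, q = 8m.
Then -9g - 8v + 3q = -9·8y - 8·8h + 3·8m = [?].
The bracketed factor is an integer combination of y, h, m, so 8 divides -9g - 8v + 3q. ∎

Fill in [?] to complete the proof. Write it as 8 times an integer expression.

Each term has a factor of 8: -9·8y - 8·8h + 3·8m = 8·(-8h + 3m - 9y).
Since -8h + 3m - 9y is an integer, 8 ∣ (-9g - 8v + 3q).

8(-8h + 3m - 9y)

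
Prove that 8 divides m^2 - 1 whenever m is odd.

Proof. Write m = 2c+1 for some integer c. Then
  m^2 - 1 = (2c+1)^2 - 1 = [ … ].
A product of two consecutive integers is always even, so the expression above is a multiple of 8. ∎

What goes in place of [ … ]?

4c(c + 1)

(2c+1)^2 - 1 = 4c^2 + 4c + 1 - 1 = 4c^2 + 4c = 4c(c+1).
Since c and c+1 are consecutive, c(c+1) is even, and 4·(even) is a multiple of 8.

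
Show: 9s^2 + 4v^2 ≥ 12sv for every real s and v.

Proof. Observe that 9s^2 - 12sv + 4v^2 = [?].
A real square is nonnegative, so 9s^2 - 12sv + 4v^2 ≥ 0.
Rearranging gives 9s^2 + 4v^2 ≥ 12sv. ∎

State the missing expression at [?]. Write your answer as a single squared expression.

(3s - 2v)^2

9s^2 - 12sv + 4v^2 is a perfect-square trinomial: the outer terms are (3s)^2 and (2v)^2, and the cross term is -2·3s·2v.
So 9s^2 - 12sv + 4v^2 = (3s - 2v)^2 ≥ 0.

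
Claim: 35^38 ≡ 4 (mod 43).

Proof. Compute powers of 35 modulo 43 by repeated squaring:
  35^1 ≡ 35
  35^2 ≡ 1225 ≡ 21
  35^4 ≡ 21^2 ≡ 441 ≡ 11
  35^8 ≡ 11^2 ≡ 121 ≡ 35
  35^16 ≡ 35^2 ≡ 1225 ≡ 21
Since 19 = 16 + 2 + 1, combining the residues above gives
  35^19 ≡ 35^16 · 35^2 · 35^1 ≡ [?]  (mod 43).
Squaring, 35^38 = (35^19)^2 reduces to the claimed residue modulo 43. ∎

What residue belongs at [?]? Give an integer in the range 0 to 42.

41

Multiply the listed residues: 21 · 21 · 35 = 441 → 15435.
Reducing modulo 43: 15435 = 358·43 + 41, so 35^19 ≡ 41.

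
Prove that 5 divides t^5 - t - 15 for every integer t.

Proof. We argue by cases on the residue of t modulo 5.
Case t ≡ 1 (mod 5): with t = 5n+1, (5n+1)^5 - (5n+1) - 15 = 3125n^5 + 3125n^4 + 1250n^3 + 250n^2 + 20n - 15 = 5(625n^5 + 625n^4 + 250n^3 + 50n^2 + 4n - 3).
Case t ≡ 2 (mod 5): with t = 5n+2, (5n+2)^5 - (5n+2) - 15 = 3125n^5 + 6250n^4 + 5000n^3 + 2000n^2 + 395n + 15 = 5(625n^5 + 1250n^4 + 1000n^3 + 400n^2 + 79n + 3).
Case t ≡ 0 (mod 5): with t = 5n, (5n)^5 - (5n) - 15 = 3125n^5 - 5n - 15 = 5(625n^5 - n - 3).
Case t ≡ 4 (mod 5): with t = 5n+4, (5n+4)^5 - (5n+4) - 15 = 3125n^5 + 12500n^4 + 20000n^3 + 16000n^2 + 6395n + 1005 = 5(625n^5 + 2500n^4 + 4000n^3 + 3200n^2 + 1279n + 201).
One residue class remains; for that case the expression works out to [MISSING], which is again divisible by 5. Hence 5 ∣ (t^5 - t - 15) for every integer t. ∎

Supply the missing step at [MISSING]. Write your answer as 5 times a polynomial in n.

5(625n^5 + 1875n^4 + 2250n^3 + 1350n^2 + 404n + 45)

The residues treated are {1, 2, 0, 4}, so the missing case is t ≡ 3 (mod 5); write t = 5n+3.
Then (5n+3)^5 - (5n+3) - 15 = 3125n^5 + 9375n^4 + 11250n^3 + 6750n^2 + 2020n + 225 = 5(625n^5 + 1875n^4 + 2250n^3 + 1350n^2 + 404n + 45).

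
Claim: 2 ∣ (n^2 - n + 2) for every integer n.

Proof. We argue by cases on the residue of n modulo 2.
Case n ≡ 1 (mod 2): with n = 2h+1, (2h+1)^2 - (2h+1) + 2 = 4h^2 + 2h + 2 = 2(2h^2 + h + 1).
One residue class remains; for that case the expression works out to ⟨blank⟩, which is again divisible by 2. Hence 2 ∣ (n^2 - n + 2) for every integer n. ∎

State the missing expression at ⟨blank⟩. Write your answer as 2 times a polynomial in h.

The residues treated are {1}, so the missing case is n ≡ 0 (mod 2); write n = 2h.
Then (2h)^2 - (2h) + 2 = 4h^2 - 2h + 2 = 2(2h^2 - h + 1).

2(2h^2 - h + 1)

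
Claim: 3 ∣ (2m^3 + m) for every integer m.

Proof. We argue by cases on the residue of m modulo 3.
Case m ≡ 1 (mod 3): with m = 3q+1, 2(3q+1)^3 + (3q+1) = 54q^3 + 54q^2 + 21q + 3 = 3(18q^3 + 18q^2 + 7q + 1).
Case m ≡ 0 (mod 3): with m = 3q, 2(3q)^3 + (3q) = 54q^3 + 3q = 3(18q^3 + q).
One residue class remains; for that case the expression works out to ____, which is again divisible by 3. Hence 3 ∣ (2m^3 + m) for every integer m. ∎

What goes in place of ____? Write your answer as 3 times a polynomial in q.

Only m ≡ 2 (mod 3) is unaccounted for. Put m = 3q+2:
2(3q+2)^3 + (3q+2) expands to 54q^3 + 108q^2 + 75q + 18,
and factoring out 3 leaves 3(18q^3 + 36q^2 + 25q + 6).

3(18q^3 + 36q^2 + 25q + 6)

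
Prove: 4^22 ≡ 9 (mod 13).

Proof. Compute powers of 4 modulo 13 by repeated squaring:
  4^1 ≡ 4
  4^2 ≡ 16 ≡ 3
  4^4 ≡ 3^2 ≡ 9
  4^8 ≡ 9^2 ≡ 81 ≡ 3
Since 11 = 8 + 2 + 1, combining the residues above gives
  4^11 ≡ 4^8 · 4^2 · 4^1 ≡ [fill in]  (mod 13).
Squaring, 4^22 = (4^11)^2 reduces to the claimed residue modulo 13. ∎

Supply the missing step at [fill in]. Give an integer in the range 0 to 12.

10

4^8 · 4^2 · 4^1 ≡ 3 · 3 · 4 = 36.
36 mod 13 = 10, so 4^11 ≡ 10 (mod 13).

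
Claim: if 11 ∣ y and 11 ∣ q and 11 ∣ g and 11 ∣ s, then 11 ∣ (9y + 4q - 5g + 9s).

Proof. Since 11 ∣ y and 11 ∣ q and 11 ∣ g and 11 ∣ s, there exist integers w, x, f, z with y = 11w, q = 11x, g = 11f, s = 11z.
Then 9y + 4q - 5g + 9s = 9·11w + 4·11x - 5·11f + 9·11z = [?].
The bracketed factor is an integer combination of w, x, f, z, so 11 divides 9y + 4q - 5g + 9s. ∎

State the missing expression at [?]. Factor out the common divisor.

Pull the common 11 out of every term: 9·11w + 4·11x - 5·11f + 9·11z = 11(-5f + 9w + 4x + 9z).
-5f + 9w + 4x + 9z is an integer, which exhibits the divisibility.

11(-5f + 9w + 4x + 9z)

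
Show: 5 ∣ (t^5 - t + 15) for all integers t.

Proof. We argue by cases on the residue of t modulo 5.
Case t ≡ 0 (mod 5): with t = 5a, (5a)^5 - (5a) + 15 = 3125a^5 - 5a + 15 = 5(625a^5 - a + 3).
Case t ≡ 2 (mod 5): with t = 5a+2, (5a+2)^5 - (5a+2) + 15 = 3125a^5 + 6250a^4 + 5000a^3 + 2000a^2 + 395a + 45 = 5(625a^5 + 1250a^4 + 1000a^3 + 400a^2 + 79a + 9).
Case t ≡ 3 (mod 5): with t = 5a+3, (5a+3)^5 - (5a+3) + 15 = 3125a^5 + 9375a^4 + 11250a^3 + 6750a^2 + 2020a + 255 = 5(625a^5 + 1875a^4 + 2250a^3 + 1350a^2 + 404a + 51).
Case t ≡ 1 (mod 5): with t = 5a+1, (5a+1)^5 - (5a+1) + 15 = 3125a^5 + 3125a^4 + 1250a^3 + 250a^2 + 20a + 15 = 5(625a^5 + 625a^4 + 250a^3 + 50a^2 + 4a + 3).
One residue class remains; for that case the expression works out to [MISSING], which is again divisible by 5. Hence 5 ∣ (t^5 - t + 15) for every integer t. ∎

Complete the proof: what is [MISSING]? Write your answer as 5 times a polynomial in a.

5(625a^5 + 2500a^4 + 4000a^3 + 3200a^2 + 1279a + 207)

Only t ≡ 4 (mod 5) is unaccounted for. Put t = 5a+4:
(5a+4)^5 - (5a+4) + 15 expands to 3125a^5 + 12500a^4 + 20000a^3 + 16000a^2 + 6395a + 1035,
and factoring out 5 leaves 5(625a^5 + 2500a^4 + 4000a^3 + 3200a^2 + 1279a + 207).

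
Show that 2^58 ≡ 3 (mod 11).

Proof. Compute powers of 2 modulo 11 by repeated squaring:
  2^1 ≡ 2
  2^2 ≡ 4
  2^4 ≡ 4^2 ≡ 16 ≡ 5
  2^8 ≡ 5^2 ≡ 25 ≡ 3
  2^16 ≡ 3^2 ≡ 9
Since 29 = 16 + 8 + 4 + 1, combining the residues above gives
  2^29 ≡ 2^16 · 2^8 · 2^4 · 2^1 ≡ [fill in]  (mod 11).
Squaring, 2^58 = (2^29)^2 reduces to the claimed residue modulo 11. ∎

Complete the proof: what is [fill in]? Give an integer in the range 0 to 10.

Multiply the listed residues: 9 · 3 · 5 · 2 = 27 → 135 → 270.
Reducing modulo 11: 270 = 24·11 + 6, so 2^29 ≡ 6.

6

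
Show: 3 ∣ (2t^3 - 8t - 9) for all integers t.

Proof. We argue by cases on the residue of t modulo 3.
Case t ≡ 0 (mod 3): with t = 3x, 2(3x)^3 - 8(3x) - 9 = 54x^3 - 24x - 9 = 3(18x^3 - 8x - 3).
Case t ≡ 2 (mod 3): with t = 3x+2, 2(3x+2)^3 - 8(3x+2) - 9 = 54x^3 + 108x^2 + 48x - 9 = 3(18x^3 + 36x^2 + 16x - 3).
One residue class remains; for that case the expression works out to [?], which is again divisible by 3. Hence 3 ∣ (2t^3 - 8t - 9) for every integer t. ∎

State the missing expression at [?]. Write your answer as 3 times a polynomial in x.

Only t ≡ 1 (mod 3) is unaccounted for. Put t = 3x+1:
2(3x+1)^3 - 8(3x+1) - 9 expands to 54x^3 + 54x^2 - 6x - 15,
and factoring out 3 leaves 3(18x^3 + 18x^2 - 2x - 5).

3(18x^3 + 18x^2 - 2x - 5)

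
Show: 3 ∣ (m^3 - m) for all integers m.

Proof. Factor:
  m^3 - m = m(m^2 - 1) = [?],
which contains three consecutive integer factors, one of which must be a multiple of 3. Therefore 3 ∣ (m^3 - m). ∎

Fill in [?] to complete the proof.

(m - 1)m(m + 1)

m(m^2 - 1) = m(m - 1)(m + 1) = (m - 1)m(m + 1).
These three factors are consecutive integers, so their product is divisible by 3.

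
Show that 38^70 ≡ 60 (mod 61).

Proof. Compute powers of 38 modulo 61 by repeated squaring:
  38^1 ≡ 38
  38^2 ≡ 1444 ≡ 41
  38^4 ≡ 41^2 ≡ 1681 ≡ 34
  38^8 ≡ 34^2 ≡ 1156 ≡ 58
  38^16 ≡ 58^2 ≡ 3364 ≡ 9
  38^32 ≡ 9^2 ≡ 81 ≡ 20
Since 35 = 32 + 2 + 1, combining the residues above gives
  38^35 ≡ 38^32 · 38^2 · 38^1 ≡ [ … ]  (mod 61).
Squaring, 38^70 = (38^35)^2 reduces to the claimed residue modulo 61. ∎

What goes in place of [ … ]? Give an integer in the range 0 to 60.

Multiply the listed residues: 20 · 41 · 38 = 820 → 31160.
Reducing modulo 61: 31160 = 510·61 + 50, so 38^35 ≡ 50.

50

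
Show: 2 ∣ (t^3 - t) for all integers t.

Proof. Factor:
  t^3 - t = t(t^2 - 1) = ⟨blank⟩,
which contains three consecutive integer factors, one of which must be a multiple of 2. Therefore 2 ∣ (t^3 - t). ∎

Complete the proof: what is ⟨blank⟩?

t(t^2 - 1) = t(t - 1)(t + 1) = (t - 1)t(t + 1).
These three factors are consecutive integers, so their product is divisible by 2.

(t - 1)t(t + 1)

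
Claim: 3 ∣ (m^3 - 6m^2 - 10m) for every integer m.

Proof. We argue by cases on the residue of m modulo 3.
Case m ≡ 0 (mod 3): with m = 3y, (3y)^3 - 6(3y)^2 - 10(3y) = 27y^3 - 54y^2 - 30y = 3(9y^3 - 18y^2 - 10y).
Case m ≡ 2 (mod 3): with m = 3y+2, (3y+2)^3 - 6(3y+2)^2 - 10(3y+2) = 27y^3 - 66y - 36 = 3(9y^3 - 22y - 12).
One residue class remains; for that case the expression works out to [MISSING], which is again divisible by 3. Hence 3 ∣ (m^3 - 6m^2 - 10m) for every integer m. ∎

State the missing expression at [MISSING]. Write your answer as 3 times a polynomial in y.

Only m ≡ 1 (mod 3) is unaccounted for. Put m = 3y+1:
(3y+1)^3 - 6(3y+1)^2 - 10(3y+1) expands to 27y^3 - 27y^2 - 57y - 15,
and factoring out 3 leaves 3(9y^3 - 9y^2 - 19y - 5).

3(9y^3 - 9y^2 - 19y - 5)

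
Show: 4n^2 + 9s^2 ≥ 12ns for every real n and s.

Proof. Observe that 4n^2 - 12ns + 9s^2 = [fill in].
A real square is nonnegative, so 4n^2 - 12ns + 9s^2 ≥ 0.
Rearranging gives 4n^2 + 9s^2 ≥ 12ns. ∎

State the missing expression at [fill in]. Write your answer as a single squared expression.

The leading and trailing coefficients are 2^2 and 3^2, and 12 = 2·2·3, so the trinomial is (2n - 3s)^2.
Hence 4n^2 - 12ns + 9s^2 ≥ 0.

(2n - 3s)^2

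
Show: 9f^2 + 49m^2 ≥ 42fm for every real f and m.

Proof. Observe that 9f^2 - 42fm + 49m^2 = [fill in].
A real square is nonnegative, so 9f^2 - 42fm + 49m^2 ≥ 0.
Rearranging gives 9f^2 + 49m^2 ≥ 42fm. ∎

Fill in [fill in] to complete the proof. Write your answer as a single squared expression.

(3f - 7m)^2

9f^2 - 42fm + 49m^2 is a perfect-square trinomial: the outer terms are (3f)^2 and (7m)^2, and the cross term is -2·3f·7m.
So 9f^2 - 42fm + 49m^2 = (3f - 7m)^2 ≥ 0.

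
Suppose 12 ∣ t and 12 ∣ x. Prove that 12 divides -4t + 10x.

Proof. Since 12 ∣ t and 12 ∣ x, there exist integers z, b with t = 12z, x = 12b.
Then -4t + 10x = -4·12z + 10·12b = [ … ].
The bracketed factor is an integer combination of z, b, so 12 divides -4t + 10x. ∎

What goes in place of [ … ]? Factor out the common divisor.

12(10b - 4z)

Each term has a factor of 12: -4·12z + 10·12b = 12·(10b - 4z).
Since 10b - 4z is an integer, 12 ∣ (-4t + 10x).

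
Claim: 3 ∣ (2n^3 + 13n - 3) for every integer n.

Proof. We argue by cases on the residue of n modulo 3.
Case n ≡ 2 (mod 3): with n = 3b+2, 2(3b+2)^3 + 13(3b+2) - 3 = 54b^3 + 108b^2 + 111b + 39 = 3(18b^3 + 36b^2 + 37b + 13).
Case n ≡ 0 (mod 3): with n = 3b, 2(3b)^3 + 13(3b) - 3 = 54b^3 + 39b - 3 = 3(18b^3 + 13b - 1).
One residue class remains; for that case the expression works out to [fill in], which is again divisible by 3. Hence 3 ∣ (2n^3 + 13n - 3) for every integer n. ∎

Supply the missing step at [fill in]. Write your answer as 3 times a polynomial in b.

Only n ≡ 1 (mod 3) is unaccounted for. Put n = 3b+1:
2(3b+1)^3 + 13(3b+1) - 3 expands to 54b^3 + 54b^2 + 57b + 12,
and factoring out 3 leaves 3(18b^3 + 18b^2 + 19b + 4).

3(18b^3 + 18b^2 + 19b + 4)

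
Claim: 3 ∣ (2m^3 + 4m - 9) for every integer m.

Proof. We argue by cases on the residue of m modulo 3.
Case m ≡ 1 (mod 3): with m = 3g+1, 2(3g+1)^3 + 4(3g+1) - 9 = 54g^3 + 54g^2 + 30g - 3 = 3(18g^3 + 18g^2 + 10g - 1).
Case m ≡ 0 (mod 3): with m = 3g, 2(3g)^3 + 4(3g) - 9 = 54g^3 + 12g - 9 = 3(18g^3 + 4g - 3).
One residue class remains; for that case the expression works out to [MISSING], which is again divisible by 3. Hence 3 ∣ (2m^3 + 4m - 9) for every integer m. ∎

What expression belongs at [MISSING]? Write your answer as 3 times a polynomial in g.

Only m ≡ 2 (mod 3) is unaccounted for. Put m = 3g+2:
2(3g+2)^3 + 4(3g+2) - 9 expands to 54g^3 + 108g^2 + 84g + 15,
and factoring out 3 leaves 3(18g^3 + 36g^2 + 28g + 5).

3(18g^3 + 36g^2 + 28g + 5)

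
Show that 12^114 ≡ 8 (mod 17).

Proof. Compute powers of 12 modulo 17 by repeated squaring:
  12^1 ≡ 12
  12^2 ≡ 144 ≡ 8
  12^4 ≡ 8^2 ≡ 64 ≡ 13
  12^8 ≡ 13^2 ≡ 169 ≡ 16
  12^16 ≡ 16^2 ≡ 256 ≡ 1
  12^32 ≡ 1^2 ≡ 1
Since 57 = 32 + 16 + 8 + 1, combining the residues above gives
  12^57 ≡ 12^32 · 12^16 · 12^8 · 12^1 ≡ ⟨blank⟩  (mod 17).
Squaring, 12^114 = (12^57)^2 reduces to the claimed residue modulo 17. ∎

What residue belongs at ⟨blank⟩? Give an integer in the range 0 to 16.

12^32 · 12^16 · 12^8 · 12^1 ≡ 1 · 1 · 16 · 12 = 192.
192 mod 17 = 5, so 12^57 ≡ 5 (mod 17).

5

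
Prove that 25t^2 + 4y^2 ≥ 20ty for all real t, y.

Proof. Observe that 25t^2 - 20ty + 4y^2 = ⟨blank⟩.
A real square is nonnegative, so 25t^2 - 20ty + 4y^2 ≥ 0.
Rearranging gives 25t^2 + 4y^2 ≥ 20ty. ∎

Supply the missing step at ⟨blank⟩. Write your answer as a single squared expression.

(5t - 2y)^2

25t^2 - 20ty + 4y^2 is a perfect-square trinomial: the outer terms are (5t)^2 and (2y)^2, and the cross term is -2·5t·2y.
So 25t^2 - 20ty + 4y^2 = (5t - 2y)^2 ≥ 0.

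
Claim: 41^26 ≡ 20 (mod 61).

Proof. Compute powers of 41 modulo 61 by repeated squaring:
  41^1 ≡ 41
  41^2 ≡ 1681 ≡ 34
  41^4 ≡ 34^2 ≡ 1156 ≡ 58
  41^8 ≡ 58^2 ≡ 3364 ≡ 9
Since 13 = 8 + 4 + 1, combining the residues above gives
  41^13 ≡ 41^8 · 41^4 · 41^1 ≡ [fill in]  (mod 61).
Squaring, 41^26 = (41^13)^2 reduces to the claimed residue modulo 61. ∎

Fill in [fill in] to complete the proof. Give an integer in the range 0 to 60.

52

Multiply the listed residues: 9 · 58 · 41 = 522 → 21402.
Reducing modulo 61: 21402 = 350·61 + 52, so 41^13 ≡ 52.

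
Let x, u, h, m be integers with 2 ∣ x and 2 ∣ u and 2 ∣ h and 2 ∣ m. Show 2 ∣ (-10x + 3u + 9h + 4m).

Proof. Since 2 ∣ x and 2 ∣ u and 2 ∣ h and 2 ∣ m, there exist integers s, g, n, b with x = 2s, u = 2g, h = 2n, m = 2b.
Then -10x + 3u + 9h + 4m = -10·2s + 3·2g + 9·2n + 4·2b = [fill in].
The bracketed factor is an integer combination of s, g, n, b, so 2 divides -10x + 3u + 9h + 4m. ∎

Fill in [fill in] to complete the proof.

2(4b + 3g + 9n - 10s)

Each term has a factor of 2: -10·2s + 3·2g + 9·2n + 4·2b = 2·(4b + 3g + 9n - 10s).
Since 4b + 3g + 9n - 10s is an integer, 2 ∣ (-10x + 3u + 9h + 4m).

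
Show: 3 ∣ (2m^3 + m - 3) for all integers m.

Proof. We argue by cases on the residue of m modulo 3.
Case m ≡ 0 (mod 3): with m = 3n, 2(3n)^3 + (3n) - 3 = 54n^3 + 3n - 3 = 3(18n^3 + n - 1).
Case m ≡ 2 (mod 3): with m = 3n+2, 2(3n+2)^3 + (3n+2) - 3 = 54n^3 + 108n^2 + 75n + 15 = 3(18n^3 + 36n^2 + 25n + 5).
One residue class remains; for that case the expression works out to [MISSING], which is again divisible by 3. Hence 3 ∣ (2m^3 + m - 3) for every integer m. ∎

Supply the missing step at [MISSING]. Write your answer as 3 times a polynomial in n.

3(18n^3 + 18n^2 + 7n)

The residues treated are {0, 2}, so the missing case is m ≡ 1 (mod 3); write m = 3n+1.
Then 2(3n+1)^3 + (3n+1) - 3 = 54n^3 + 54n^2 + 21n = 3(18n^3 + 18n^2 + 7n).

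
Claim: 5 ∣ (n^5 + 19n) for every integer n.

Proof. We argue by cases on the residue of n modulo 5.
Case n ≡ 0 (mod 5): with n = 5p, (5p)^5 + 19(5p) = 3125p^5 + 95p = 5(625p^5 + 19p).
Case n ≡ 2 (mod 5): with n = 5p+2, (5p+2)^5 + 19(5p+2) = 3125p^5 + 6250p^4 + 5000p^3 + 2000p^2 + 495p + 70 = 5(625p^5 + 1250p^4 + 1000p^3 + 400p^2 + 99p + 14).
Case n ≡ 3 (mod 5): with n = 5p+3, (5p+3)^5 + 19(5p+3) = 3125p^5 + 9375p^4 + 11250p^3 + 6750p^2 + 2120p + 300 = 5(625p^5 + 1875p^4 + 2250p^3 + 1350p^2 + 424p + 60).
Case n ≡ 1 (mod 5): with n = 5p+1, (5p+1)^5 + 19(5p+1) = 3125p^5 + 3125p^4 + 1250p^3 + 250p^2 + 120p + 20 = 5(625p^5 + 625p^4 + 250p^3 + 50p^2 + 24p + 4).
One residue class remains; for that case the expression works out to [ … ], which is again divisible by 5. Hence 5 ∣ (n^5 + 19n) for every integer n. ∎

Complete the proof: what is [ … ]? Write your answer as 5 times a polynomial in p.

5(625p^5 + 2500p^4 + 4000p^3 + 3200p^2 + 1299p + 220)

The residues treated are {0, 2, 3, 1}, so the missing case is n ≡ 4 (mod 5); write n = 5p+4.
Then (5p+4)^5 + 19(5p+4) = 3125p^5 + 12500p^4 + 20000p^3 + 16000p^2 + 6495p + 1100 = 5(625p^5 + 2500p^4 + 4000p^3 + 3200p^2 + 1299p + 220).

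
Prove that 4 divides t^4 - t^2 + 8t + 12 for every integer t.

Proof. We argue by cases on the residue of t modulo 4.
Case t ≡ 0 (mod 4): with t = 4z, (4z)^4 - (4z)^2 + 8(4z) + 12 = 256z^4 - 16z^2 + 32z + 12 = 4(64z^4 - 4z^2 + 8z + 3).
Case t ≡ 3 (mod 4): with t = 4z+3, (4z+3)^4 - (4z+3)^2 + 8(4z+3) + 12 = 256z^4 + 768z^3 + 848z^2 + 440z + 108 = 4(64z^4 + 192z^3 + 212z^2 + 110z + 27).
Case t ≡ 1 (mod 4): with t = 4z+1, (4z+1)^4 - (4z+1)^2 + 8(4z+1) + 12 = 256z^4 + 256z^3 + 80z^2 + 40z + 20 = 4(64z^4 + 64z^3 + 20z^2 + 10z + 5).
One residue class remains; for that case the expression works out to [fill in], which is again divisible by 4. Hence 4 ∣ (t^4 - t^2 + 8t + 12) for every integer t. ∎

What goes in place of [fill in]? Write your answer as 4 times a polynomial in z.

4(64z^4 + 128z^3 + 92z^2 + 36z + 10)

Only t ≡ 2 (mod 4) is unaccounted for. Put t = 4z+2:
(4z+2)^4 - (4z+2)^2 + 8(4z+2) + 12 expands to 256z^4 + 512z^3 + 368z^2 + 144z + 40,
and factoring out 4 leaves 4(64z^4 + 128z^3 + 92z^2 + 36z + 10).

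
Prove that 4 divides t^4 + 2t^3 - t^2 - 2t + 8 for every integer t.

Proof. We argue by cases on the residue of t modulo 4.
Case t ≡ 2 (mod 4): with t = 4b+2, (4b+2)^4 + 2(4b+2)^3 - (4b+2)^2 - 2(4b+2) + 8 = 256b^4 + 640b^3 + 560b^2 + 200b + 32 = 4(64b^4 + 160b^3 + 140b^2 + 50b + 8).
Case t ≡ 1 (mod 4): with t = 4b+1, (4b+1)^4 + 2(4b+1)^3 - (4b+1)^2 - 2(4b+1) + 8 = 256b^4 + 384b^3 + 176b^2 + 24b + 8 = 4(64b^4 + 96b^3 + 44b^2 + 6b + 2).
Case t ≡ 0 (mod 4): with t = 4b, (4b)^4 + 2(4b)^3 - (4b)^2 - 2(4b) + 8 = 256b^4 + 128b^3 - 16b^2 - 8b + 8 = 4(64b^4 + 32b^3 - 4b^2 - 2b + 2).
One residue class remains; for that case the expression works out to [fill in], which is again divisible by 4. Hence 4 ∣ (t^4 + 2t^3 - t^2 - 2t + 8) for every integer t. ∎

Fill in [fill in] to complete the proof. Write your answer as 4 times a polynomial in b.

Only t ≡ 3 (mod 4) is unaccounted for. Put t = 4b+3:
(4b+3)^4 + 2(4b+3)^3 - (4b+3)^2 - 2(4b+3) + 8 expands to 256b^4 + 896b^3 + 1136b^2 + 616b + 128,
and factoring out 4 leaves 4(64b^4 + 224b^3 + 284b^2 + 154b + 32).

4(64b^4 + 224b^3 + 284b^2 + 154b + 32)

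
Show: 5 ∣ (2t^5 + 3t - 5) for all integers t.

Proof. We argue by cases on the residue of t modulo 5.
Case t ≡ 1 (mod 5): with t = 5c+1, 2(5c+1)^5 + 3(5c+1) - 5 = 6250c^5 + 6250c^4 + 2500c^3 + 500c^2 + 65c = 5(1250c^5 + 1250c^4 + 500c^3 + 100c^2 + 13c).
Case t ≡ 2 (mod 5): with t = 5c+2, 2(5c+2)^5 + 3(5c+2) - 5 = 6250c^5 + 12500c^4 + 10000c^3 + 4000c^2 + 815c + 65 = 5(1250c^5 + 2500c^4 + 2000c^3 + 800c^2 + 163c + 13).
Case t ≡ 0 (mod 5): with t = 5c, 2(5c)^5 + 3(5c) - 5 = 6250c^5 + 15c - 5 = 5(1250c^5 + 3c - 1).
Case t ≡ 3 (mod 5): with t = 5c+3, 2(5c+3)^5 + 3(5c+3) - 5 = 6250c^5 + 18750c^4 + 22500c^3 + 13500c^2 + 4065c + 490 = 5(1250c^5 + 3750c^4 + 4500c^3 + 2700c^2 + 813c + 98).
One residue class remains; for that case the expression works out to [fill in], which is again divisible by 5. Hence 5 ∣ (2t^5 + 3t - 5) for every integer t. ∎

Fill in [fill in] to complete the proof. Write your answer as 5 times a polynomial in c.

5(1250c^5 + 5000c^4 + 8000c^3 + 6400c^2 + 2563c + 411)

The residues treated are {1, 2, 0, 3}, so the missing case is t ≡ 4 (mod 5); write t = 5c+4.
Then 2(5c+4)^5 + 3(5c+4) - 5 = 6250c^5 + 25000c^4 + 40000c^3 + 32000c^2 + 12815c + 2055 = 5(1250c^5 + 5000c^4 + 8000c^3 + 6400c^2 + 2563c + 411).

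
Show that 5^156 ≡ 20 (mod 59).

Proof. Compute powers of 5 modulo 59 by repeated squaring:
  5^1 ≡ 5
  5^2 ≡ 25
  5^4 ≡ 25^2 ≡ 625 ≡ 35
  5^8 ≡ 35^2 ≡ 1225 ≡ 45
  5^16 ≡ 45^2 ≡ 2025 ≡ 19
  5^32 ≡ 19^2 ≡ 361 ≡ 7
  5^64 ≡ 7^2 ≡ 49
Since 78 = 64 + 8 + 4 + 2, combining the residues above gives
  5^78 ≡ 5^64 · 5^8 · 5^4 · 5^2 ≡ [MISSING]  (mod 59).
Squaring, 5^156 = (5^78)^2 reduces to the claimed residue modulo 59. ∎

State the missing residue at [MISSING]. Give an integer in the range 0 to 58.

16

Multiply the listed residues: 49 · 45 · 35 · 25 = 2205 → 77175 → 1929375.
Reducing modulo 59: 1929375 = 32701·59 + 16, so 5^78 ≡ 16.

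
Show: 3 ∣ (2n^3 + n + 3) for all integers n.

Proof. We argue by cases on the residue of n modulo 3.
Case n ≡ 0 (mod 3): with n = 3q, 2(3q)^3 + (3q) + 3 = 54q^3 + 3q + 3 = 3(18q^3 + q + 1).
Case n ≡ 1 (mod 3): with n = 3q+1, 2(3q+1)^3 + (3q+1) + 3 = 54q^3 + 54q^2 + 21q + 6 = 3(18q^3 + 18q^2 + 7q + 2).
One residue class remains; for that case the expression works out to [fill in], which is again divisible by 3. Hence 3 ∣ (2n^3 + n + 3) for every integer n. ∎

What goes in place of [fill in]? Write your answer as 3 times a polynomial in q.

3(18q^3 + 36q^2 + 25q + 7)

The residues treated are {0, 1}, so the missing case is n ≡ 2 (mod 3); write n = 3q+2.
Then 2(3q+2)^3 + (3q+2) + 3 = 54q^3 + 108q^2 + 75q + 21 = 3(18q^3 + 36q^2 + 25q + 7).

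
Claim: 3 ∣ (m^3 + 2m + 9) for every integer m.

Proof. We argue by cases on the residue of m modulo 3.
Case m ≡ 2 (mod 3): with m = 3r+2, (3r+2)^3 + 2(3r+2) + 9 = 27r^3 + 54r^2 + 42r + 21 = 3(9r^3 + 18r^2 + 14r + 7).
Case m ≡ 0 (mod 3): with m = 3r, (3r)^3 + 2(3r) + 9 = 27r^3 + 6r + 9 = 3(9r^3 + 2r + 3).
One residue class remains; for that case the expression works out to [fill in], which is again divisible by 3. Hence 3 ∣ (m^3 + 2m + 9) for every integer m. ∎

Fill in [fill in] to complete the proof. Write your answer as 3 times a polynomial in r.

3(9r^3 + 9r^2 + 5r + 4)

Only m ≡ 1 (mod 3) is unaccounted for. Put m = 3r+1:
(3r+1)^3 + 2(3r+1) + 9 expands to 27r^3 + 27r^2 + 15r + 12,
and factoring out 3 leaves 3(9r^3 + 9r^2 + 5r + 4).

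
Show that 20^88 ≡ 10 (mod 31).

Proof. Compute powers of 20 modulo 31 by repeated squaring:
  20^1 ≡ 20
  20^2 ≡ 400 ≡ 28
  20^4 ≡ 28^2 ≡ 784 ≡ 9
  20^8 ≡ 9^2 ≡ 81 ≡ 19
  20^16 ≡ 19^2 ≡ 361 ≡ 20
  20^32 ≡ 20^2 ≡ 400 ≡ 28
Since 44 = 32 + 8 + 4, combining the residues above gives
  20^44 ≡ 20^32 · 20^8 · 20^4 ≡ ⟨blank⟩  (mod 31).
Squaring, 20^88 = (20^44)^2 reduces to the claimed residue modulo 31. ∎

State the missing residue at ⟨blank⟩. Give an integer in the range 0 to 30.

20^32 · 20^8 · 20^4 ≡ 28 · 19 · 9 = 4788.
4788 mod 31 = 14, so 20^44 ≡ 14 (mod 31).

14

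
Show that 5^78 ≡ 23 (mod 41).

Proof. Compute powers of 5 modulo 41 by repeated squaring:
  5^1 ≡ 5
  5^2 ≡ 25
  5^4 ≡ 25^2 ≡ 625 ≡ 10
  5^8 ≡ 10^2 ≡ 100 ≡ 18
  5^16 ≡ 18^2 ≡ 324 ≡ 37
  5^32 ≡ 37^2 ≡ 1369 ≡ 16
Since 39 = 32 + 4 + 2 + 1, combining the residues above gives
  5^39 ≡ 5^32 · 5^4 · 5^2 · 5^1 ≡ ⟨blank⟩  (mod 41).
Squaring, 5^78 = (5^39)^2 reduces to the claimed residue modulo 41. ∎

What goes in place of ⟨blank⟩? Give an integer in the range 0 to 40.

33

Multiply the listed residues: 16 · 10 · 25 · 5 = 160 → 4000 → 20000.
Reducing modulo 41: 20000 = 487·41 + 33, so 5^39 ≡ 33.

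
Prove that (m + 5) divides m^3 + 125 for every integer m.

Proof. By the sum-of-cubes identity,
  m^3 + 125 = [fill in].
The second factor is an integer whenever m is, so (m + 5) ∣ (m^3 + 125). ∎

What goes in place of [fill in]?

Polynomial division of m^3 + 125 by m + 5 leaves remainder 0 and quotient m^2 - 5m + 25.
Hence m^3 + 125 = (m + 5)(m^2 - 5m + 25).

(m + 5)(m^2 - 5m + 25)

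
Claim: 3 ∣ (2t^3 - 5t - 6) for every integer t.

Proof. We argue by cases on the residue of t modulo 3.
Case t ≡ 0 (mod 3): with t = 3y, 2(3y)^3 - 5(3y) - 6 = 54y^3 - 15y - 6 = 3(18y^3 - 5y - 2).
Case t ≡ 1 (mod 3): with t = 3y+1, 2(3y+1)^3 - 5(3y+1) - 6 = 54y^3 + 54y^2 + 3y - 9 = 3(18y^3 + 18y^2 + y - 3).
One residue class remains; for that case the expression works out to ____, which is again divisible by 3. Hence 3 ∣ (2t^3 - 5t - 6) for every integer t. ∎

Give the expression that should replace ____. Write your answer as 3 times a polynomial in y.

3(18y^3 + 36y^2 + 19y)

The residues treated are {0, 1}, so the missing case is t ≡ 2 (mod 3); write t = 3y+2.
Then 2(3y+2)^3 - 5(3y+2) - 6 = 54y^3 + 108y^2 + 57y = 3(18y^3 + 36y^2 + 19y).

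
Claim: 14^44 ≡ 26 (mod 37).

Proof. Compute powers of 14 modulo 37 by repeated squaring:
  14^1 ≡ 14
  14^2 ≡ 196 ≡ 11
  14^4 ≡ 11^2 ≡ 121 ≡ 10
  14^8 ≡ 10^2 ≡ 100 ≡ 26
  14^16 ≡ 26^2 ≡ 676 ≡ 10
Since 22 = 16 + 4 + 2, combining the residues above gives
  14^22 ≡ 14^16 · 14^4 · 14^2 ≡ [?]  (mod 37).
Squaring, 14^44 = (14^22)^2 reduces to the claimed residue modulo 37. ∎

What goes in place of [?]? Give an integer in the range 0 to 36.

14^16 · 14^4 · 14^2 ≡ 10 · 10 · 11 = 1100.
1100 mod 37 = 27, so 14^22 ≡ 27 (mod 37).

27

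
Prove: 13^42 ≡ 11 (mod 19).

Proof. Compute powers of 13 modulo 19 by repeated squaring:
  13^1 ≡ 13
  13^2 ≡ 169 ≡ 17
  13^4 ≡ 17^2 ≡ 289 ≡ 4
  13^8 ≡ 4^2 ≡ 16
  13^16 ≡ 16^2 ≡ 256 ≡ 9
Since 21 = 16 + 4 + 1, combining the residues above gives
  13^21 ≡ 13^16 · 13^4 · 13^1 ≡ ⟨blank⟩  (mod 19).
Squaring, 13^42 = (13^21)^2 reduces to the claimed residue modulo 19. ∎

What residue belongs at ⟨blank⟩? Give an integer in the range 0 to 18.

Multiply the listed residues: 9 · 4 · 13 = 36 → 468.
Reducing modulo 19: 468 = 24·19 + 12, so 13^21 ≡ 12.

12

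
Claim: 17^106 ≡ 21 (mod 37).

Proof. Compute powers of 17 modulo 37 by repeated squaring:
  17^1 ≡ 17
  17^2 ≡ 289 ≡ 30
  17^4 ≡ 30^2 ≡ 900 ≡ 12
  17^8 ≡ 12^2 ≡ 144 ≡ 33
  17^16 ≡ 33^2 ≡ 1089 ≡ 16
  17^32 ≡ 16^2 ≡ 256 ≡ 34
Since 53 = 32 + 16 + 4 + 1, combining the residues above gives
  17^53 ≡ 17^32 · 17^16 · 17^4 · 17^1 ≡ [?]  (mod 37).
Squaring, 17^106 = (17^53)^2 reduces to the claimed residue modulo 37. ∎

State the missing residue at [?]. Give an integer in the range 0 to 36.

Multiply the listed residues: 34 · 16 · 12 · 17 = 544 → 6528 → 110976.
Reducing modulo 37: 110976 = 2999·37 + 13, so 17^53 ≡ 13.

13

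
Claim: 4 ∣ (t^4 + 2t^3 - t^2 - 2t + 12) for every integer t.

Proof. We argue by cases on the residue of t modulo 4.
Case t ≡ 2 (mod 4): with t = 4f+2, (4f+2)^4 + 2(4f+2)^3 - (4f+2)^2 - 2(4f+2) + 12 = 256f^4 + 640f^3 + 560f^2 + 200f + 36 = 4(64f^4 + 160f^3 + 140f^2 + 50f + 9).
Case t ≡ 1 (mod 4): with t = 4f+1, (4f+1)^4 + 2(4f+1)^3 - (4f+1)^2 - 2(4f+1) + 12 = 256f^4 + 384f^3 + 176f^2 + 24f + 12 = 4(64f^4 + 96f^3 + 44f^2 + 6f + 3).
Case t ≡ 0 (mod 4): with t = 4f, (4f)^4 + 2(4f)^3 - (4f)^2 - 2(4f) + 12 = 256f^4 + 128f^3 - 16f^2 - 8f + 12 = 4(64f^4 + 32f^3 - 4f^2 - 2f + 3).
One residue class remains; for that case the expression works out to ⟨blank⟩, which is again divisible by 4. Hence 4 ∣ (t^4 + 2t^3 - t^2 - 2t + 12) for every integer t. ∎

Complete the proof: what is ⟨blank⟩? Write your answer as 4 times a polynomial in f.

The residues treated are {2, 1, 0}, so the missing case is t ≡ 3 (mod 4); write t = 4f+3.
Then (4f+3)^4 + 2(4f+3)^3 - (4f+3)^2 - 2(4f+3) + 12 = 256f^4 + 896f^3 + 1136f^2 + 616f + 132 = 4(64f^4 + 224f^3 + 284f^2 + 154f + 33).

4(64f^4 + 224f^3 + 284f^2 + 154f + 33)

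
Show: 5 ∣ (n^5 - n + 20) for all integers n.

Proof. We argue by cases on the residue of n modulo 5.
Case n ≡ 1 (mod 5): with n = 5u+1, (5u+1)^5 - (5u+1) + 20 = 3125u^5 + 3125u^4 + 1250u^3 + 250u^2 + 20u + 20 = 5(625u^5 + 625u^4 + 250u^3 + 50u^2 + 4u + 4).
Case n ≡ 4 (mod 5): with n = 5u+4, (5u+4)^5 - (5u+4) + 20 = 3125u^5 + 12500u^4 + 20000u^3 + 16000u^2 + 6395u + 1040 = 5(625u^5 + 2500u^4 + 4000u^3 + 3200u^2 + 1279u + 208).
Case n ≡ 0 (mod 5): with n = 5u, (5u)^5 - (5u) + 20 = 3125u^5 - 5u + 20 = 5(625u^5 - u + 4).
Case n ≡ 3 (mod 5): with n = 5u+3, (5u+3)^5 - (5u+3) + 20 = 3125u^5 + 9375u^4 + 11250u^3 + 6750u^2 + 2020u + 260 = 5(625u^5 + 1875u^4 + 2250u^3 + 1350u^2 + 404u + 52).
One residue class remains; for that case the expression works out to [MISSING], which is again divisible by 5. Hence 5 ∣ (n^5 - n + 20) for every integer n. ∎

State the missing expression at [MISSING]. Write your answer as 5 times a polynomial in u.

The residues treated are {1, 4, 0, 3}, so the missing case is n ≡ 2 (mod 5); write n = 5u+2.
Then (5u+2)^5 - (5u+2) + 20 = 3125u^5 + 6250u^4 + 5000u^3 + 2000u^2 + 395u + 50 = 5(625u^5 + 1250u^4 + 1000u^3 + 400u^2 + 79u + 10).

5(625u^5 + 1250u^4 + 1000u^3 + 400u^2 + 79u + 10)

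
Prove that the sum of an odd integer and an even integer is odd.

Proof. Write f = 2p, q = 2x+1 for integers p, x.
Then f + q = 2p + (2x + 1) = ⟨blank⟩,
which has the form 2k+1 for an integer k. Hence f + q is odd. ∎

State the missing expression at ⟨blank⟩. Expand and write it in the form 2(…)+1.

2p + (2x + 1) = 2p + 2x + 1
= 2(p + x) + 1.
Since p + x is an integer, the sum is of the form 2k+1 for an integer k.

2(p + x) + 1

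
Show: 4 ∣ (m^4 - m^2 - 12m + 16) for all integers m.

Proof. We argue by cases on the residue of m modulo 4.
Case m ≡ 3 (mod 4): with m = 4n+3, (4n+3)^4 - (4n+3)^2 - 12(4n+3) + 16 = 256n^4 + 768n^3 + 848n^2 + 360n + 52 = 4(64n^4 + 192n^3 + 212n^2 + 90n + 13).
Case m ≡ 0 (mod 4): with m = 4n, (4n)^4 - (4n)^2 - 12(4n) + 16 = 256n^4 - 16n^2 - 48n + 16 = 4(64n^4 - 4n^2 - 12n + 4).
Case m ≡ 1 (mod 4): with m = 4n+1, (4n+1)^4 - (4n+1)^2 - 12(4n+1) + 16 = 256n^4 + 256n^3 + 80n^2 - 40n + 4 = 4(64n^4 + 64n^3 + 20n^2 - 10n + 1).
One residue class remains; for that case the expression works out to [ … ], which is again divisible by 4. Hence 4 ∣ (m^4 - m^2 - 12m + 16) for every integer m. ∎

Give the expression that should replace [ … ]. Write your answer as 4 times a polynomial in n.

4(64n^4 + 128n^3 + 92n^2 + 16n + 1)

Only m ≡ 2 (mod 4) is unaccounted for. Put m = 4n+2:
(4n+2)^4 - (4n+2)^2 - 12(4n+2) + 16 expands to 256n^4 + 512n^3 + 368n^2 + 64n + 4,
and factoring out 4 leaves 4(64n^4 + 128n^3 + 92n^2 + 16n + 1).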